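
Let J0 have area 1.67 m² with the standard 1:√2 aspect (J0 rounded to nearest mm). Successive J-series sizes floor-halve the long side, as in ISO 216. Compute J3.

384 × 543 mm

Let J0's short side be w mm. w · w√2 = 1.67 m² = 1,670,000 mm², so w ≈ 1086.7 mm and w√2 ≈ 1536.8 mm → J0 = 1087 × 1537 mm.
J1: ⌊1537/2⌋ × 1087 = 768 × 1087 mm
J2: ⌊1087/2⌋ × 768 = 543 × 768 mm
J3: ⌊768/2⌋ × 543 = 384 × 543 mm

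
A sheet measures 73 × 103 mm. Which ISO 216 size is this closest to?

A7 (74 × 105 mm)

Aspect ratio 103/73 ≈ 1.411 — close to the ISO √2 ≈ 1.414.
In the A-series (A0 area = 1 m²): A7 = 74 × 105 mm.
Off by 3 mm total — nearest standard size.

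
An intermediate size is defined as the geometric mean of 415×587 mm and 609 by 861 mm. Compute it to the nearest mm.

Short side: √(415 · 609) = √252735 ≈ 502.7 → 503 mm
Long side: √(587 · 861) = √505407 ≈ 710.9 → 711 mm

503 × 711 mm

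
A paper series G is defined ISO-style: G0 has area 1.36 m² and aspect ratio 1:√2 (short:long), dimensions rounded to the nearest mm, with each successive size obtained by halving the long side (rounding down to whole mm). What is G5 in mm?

173 × 245 mm

Let G0's short side be w mm. w · w√2 = 1.36 m² = 1,360,000 mm², so w ≈ 980.6 mm and w√2 ≈ 1386.8 mm → G0 = 981 × 1387 mm.
G1: ⌊1387/2⌋ × 981 = 693 × 981 mm
G2: ⌊981/2⌋ × 693 = 490 × 693 mm
G3: ⌊693/2⌋ × 490 = 346 × 490 mm
G4: ⌊490/2⌋ × 346 = 245 × 346 mm
G5: ⌊346/2⌋ × 245 = 173 × 245 mm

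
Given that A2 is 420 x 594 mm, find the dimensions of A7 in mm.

A3: ⌊594/2⌋ × 420 = 297 × 420 mm
A4: ⌊420/2⌋ × 297 = 210 × 297 mm
A5: ⌊297/2⌋ × 210 = 148 × 210 mm
A6: ⌊210/2⌋ × 148 = 105 × 148 mm
A7: ⌊148/2⌋ × 105 = 74 × 105 mm

74 × 105 mm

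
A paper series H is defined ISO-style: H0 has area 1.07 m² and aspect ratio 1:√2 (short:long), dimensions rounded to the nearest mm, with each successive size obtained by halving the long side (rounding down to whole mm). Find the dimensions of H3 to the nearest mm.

Let H0's short side be w mm. w · w√2 = 1.07 m² = 1,070,000 mm², so w ≈ 869.8 mm and w√2 ≈ 1230.1 mm → H0 = 870 × 1230 mm.
H1: ⌊1230/2⌋ × 870 = 615 × 870 mm
H2: ⌊870/2⌋ × 615 = 435 × 615 mm
H3: ⌊615/2⌋ × 435 = 307 × 435 mm

307 × 435 mm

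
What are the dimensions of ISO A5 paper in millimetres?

A0 = 841 × 1189 mm (A0 has area 1 m², aspect 1:√2).
A1: ⌊1189/2⌋ × 841 = 594 × 841 mm
A2: ⌊841/2⌋ × 594 = 420 × 594 mm
A3: ⌊594/2⌋ × 420 = 297 × 420 mm
A4: ⌊420/2⌋ × 297 = 210 × 297 mm
A5: ⌊297/2⌋ × 210 = 148 × 210 mm

148 × 210 mm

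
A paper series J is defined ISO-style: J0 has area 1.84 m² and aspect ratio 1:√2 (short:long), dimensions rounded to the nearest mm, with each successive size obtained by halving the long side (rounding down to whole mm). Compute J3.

Let J0's short side be w mm. w · w√2 = 1.84 m² = 1,840,000 mm², so w ≈ 1140.6 mm and w√2 ≈ 1613.1 mm → J0 = 1141 × 1613 mm.
J1: ⌊1613/2⌋ × 1141 = 806 × 1141 mm
J2: ⌊1141/2⌋ × 806 = 570 × 806 mm
J3: ⌊806/2⌋ × 570 = 403 × 570 mm

403 × 570 mm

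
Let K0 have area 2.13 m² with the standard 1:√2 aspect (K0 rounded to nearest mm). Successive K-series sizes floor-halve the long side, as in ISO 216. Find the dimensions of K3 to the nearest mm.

434 × 613 mm

Let K0's short side be w mm. w · w√2 = 2.13 m² = 2,130,000 mm², so w ≈ 1227.2 mm and w√2 ≈ 1735.6 mm → K0 = 1227 × 1736 mm.
K1: ⌊1736/2⌋ × 1227 = 868 × 1227 mm
K2: ⌊1227/2⌋ × 868 = 613 × 868 mm
K3: ⌊868/2⌋ × 613 = 434 × 613 mm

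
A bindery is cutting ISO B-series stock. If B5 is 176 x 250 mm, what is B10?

31 × 44 mm

B6: ⌊250/2⌋ × 176 = 125 × 176 mm
B7: ⌊176/2⌋ × 125 = 88 × 125 mm
B8: ⌊125/2⌋ × 88 = 62 × 88 mm
B9: ⌊88/2⌋ × 62 = 44 × 62 mm
B10: ⌊62/2⌋ × 44 = 31 × 44 mm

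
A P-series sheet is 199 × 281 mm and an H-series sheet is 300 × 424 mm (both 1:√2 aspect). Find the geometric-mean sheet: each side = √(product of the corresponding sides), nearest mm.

Short side: √(199 · 300) = √59700 ≈ 244.3 → 244 mm
Long side: √(281 · 424) = √119144 ≈ 345.2 → 345 mm

244 × 345 mm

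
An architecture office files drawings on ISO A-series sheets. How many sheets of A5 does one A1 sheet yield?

16

Each ISO step halves the sheet: 1 × A1 → 2 × A2 → 4 × A3 → 8 × A4 → …
From A1 to A5 is 4 halving steps: 2^4 = 16.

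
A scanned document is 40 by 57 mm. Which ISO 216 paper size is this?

Aspect ratio 57/40 ≈ 1.425 — close to the ISO √2 ≈ 1.414.
In the C-series (envelope sizes, between A and B): C9 = 40 × 57 mm.

C9 (40 × 57 mm)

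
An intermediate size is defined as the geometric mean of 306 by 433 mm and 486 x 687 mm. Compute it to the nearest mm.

386 × 545 mm

Short side: √(306 · 486) = √148716 ≈ 385.6 → 386 mm
Long side: √(433 · 687) = √297471 ≈ 545.4 → 545 mm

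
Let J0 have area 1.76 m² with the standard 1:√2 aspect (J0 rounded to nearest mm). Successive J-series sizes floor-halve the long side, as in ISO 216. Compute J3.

394 × 558 mm

Let J0's short side be w mm. w · w√2 = 1.76 m² = 1,760,000 mm², so w ≈ 1115.6 mm and w√2 ≈ 1577.7 mm → J0 = 1116 × 1578 mm.
J1: ⌊1578/2⌋ × 1116 = 789 × 1116 mm
J2: ⌊1116/2⌋ × 789 = 558 × 789 mm
J3: ⌊789/2⌋ × 558 = 394 × 558 mm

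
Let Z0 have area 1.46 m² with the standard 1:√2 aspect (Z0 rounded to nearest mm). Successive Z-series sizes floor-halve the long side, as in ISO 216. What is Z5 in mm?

179 × 254 mm

Let Z0's short side be w mm. w · w√2 = 1.46 m² = 1,460,000 mm², so w ≈ 1016.1 mm and w√2 ≈ 1436.9 mm → Z0 = 1016 × 1437 mm.
Z1: ⌊1437/2⌋ × 1016 = 718 × 1016 mm
Z2: ⌊1016/2⌋ × 718 = 508 × 718 mm
Z3: ⌊718/2⌋ × 508 = 359 × 508 mm
Z4: ⌊508/2⌋ × 359 = 254 × 359 mm
Z5: ⌊359/2⌋ × 254 = 179 × 254 mm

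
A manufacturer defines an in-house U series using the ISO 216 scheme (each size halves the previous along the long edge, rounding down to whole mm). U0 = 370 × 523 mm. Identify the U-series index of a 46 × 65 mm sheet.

U0: 370 × 523 mm
U1: 261 × 370 mm
U2: 185 × 261 mm
U3: 130 × 185 mm
U4: 92 × 130 mm
U5: 65 × 92 mm
U6: 46 × 65 mm
U7: 32 × 46 mm
→ matches U6.

U6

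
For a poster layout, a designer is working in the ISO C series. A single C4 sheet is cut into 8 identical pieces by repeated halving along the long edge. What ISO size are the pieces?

8 = 2^3, so 3 halving steps.
C4 → C5 → … → C7 after 3 steps.

C7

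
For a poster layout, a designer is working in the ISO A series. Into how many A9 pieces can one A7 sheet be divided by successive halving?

4

A7 = 74 × 105 mm; A9 = 37 × 52 mm.
Each halving step doubles the count; 2 steps from A7 to A9.
2^2 = 4.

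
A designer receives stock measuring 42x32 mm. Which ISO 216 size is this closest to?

B10 (31 × 44 mm)

Aspect ratio 42/32 ≈ 1.312 (ISO target is √2 ≈ 1.414).
In the B-series (B0 = 1000 × 1414 mm): B10 = 31 × 44 mm.
Off by 3 mm total — nearest standard size.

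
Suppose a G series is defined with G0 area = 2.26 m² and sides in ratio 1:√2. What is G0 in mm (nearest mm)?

Let the short side be w mm. Then w · w√2 = 2.26 m² = 2,260,000 mm².
w² = 2,260,000/√2, so w ≈ 1264.1 mm; long side = w√2 ≈ 1787.8 mm.

1264 × 1788 mm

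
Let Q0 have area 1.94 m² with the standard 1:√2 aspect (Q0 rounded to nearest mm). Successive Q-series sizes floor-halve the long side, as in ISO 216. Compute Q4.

292 × 414 mm

Let Q0's short side be w mm. w · w√2 = 1.94 m² = 1,940,000 mm², so w ≈ 1171.2 mm and w√2 ≈ 1656.4 mm → Q0 = 1171 × 1656 mm.
Q1: ⌊1656/2⌋ × 1171 = 828 × 1171 mm
Q2: ⌊1171/2⌋ × 828 = 585 × 828 mm
Q3: ⌊828/2⌋ × 585 = 414 × 585 mm
Q4: ⌊585/2⌋ × 414 = 292 × 414 mm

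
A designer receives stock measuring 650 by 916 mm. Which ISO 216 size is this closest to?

Aspect ratio 916/650 ≈ 1.409 — close to the ISO √2 ≈ 1.414.
In the C-series (envelope sizes, between A and B): C1 = 648 × 917 mm.
Off by 3 mm total — nearest standard size.

C1 (648 × 917 mm)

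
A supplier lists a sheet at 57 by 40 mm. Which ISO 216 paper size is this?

Aspect ratio 57/40 ≈ 1.425 — close to the ISO √2 ≈ 1.414.
In the C-series (envelope sizes, between A and B): C9 = 40 × 57 mm.

C9 (40 × 57 mm)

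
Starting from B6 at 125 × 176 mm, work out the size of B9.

B7: ⌊176/2⌋ × 125 = 88 × 125 mm
B8: ⌊125/2⌋ × 88 = 62 × 88 mm
B9: ⌊88/2⌋ × 62 = 44 × 62 mm

44 × 62 mm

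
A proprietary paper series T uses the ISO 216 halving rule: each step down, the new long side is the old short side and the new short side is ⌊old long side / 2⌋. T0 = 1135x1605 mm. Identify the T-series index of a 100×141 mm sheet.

T0: 1135 × 1605 mm
T1: 802 × 1135 mm
T2: 567 × 802 mm
T3: 401 × 567 mm
T4: 283 × 401 mm
T5: 200 × 283 mm
T6: 141 × 200 mm
T7: 100 × 141 mm
T8: 70 × 100 mm
→ matches T7.

T7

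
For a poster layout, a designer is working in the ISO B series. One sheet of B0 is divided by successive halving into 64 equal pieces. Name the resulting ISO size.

B6

64 = 2^6, so 6 halving steps.
B0 → B1 → … → B6 after 6 steps.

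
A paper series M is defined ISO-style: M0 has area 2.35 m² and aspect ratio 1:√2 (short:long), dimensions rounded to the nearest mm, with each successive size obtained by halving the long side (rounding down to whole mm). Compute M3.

455 × 644 mm

Let M0's short side be w mm. w · w√2 = 2.35 m² = 2,350,000 mm², so w ≈ 1289.1 mm and w√2 ≈ 1823.0 mm → M0 = 1289 × 1823 mm.
M1: ⌊1823/2⌋ × 1289 = 911 × 1289 mm
M2: ⌊1289/2⌋ × 911 = 644 × 911 mm
M3: ⌊911/2⌋ × 644 = 455 × 644 mm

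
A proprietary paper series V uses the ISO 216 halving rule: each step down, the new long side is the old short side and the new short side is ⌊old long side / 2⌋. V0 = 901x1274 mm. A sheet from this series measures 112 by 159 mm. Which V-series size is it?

V0: 901 × 1274 mm
V1: 637 × 901 mm
V2: 450 × 637 mm
V3: 318 × 450 mm
V4: 225 × 318 mm
V5: 159 × 225 mm
V6: 112 × 159 mm
V7: 79 × 112 mm
→ matches V6.

V6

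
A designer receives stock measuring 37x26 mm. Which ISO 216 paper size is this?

A10 (26 × 37 mm)

Aspect ratio 37/26 ≈ 1.423 — close to the ISO √2 ≈ 1.414.
In the A-series (A0 area = 1 m²): A10 = 26 × 37 mm.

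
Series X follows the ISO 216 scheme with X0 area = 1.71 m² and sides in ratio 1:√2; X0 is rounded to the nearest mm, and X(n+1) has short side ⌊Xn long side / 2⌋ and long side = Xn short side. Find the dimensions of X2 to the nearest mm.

550 × 777 mm

Let X0's short side be w mm. w · w√2 = 1.71 m² = 1,710,000 mm², so w ≈ 1099.6 mm and w√2 ≈ 1555.1 mm → X0 = 1100 × 1555 mm.
X1: ⌊1555/2⌋ × 1100 = 777 × 1100 mm
X2: ⌊1100/2⌋ × 777 = 550 × 777 mm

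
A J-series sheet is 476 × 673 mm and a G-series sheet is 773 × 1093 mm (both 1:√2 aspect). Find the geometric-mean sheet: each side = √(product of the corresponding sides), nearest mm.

Short side: √(476 · 773) = √367948 ≈ 606.6 → 607 mm
Long side: √(673 · 1093) = √735589 ≈ 857.7 → 858 mm

607 × 858 mm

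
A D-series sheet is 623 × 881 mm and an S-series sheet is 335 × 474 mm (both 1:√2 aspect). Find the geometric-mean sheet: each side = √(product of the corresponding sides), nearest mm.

457 × 646 mm

Short side: √(623 · 335) = √208705 ≈ 456.8 → 457 mm
Long side: √(881 · 474) = √417594 ≈ 646.2 → 646 mm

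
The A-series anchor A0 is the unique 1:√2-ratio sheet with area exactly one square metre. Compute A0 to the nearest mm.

Let the short side be w mm. Then the long side is w√2 and w · w√2 = 10⁶ mm².
w² = 10⁶/√2, so w = 1000 / 2^(1/4) ≈ 840.9 mm; long side = 1000 · 2^(1/4) ≈ 1189.2 mm.

841 × 1189 mm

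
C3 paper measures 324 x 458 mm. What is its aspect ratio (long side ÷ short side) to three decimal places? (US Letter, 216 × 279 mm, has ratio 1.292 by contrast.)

1.414

458 / 324 = 1.414
Matches √2 ≈ 1.414 — the ISO 216 defining ratio.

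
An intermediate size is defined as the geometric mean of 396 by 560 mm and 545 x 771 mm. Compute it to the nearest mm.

465 × 657 mm

Short side: √(396 · 545) = √215820 ≈ 464.6 → 465 mm
Long side: √(560 · 771) = √431760 ≈ 657.1 → 657 mm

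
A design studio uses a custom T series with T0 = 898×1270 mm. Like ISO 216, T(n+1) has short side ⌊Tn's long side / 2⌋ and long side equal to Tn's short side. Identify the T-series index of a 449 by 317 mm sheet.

T0: 898 × 1270 mm
T1: 635 × 898 mm
T2: 449 × 635 mm
T3: 317 × 449 mm
T4: 224 × 317 mm
→ matches T3.

T3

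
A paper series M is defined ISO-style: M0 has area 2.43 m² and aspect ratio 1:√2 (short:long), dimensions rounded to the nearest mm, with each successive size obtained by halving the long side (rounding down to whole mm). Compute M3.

463 × 655 mm

Let M0's short side be w mm. w · w√2 = 2.43 m² = 2,430,000 mm², so w ≈ 1310.8 mm and w√2 ≈ 1853.8 mm → M0 = 1311 × 1854 mm.
M1: ⌊1854/2⌋ × 1311 = 927 × 1311 mm
M2: ⌊1311/2⌋ × 927 = 655 × 927 mm
M3: ⌊927/2⌋ × 655 = 463 × 655 mm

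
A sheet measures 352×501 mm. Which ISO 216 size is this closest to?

Aspect ratio 501/352 ≈ 1.423 — close to the ISO √2 ≈ 1.414.
In the B-series (B0 = 1000 × 1414 mm): B3 = 353 × 500 mm.
Off by 2 mm total — nearest standard size.

B3 (353 × 500 mm)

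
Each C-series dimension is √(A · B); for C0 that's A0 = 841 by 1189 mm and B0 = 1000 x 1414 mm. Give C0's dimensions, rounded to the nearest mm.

Short: √(841 · 1000) = √841000 ≈ 917.1 mm.
Long: √(1189 · 1414) = √1681246 ≈ 1296.6 mm.

917 × 1297 mm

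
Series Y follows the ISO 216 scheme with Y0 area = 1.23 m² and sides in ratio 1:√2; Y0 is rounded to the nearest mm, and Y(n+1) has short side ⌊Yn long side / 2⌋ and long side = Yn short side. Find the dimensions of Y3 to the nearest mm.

329 × 466 mm

Let Y0's short side be w mm. w · w√2 = 1.23 m² = 1,230,000 mm², so w ≈ 932.6 mm and w√2 ≈ 1318.9 mm → Y0 = 933 × 1319 mm.
Y1: ⌊1319/2⌋ × 933 = 659 × 933 mm
Y2: ⌊933/2⌋ × 659 = 466 × 659 mm
Y3: ⌊659/2⌋ × 466 = 329 × 466 mm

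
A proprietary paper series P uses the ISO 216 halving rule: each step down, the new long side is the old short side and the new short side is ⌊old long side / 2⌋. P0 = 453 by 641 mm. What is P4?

P1: ⌊641/2⌋ × 453 = 320 × 453 mm
P2: ⌊453/2⌋ × 320 = 226 × 320 mm
P3: ⌊320/2⌋ × 226 = 160 × 226 mm
P4: ⌊226/2⌋ × 160 = 113 × 160 mm

113 × 160 mm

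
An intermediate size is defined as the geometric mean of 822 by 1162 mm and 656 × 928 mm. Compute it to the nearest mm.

734 × 1038 mm

Short side: √(822 · 656) = √539232 ≈ 734.3 → 734 mm
Long side: √(1162 · 928) = √1078336 ≈ 1038.4 → 1038 mm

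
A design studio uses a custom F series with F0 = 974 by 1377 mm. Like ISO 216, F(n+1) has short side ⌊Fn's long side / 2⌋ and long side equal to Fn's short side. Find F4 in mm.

243 × 344 mm

F1: ⌊1377/2⌋ × 974 = 688 × 974 mm
F2: ⌊974/2⌋ × 688 = 487 × 688 mm
F3: ⌊688/2⌋ × 487 = 344 × 487 mm
F4: ⌊487/2⌋ × 344 = 243 × 344 mm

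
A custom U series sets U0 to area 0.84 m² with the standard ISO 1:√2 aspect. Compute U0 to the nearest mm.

771 × 1090 mm

Let the short side be w mm. Then w · w√2 = 0.84 m² = 840,000 mm².
w² = 840,000/√2, so w ≈ 770.7 mm; long side = w√2 ≈ 1089.9 mm.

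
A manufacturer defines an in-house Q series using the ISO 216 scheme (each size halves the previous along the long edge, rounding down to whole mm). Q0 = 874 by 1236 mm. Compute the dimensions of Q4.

218 × 309 mm

Q1: ⌊1236/2⌋ × 874 = 618 × 874 mm
Q2: ⌊874/2⌋ × 618 = 437 × 618 mm
Q3: ⌊618/2⌋ × 437 = 309 × 437 mm
Q4: ⌊437/2⌋ × 309 = 218 × 309 mm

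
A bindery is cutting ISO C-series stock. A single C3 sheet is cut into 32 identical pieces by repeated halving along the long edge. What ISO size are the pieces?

32 = 2^5, so 5 halving steps.
C3 → C4 → … → C8 after 5 steps.

C8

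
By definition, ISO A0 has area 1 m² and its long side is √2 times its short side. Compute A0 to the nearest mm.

Let the short side be w mm. Then the long side is w√2 and w · w√2 = 10⁶ mm².
w² = 10⁶/√2, so w = 1000 / 2^(1/4) ≈ 840.9 mm; long side = 1000 · 2^(1/4) ≈ 1189.2 mm.

841 × 1189 mm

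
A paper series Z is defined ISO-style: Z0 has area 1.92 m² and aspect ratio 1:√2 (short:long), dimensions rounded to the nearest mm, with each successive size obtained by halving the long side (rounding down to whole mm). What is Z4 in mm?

291 × 412 mm

Let Z0's short side be w mm. w · w√2 = 1.92 m² = 1,920,000 mm², so w ≈ 1165.2 mm and w√2 ≈ 1647.8 mm → Z0 = 1165 × 1648 mm.
Z1: ⌊1648/2⌋ × 1165 = 824 × 1165 mm
Z2: ⌊1165/2⌋ × 824 = 582 × 824 mm
Z3: ⌊824/2⌋ × 582 = 412 × 582 mm
Z4: ⌊582/2⌋ × 412 = 291 × 412 mm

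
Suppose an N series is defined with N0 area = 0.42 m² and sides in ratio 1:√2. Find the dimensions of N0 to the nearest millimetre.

545 × 771 mm

Let the short side be w mm. Then w · w√2 = 0.42 m² = 420,000 mm².
w² = 420,000/√2, so w ≈ 545.0 mm; long side = w√2 ≈ 770.7 mm.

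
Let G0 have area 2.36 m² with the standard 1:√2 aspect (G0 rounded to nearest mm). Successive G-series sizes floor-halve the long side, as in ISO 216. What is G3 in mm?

456 × 646 mm

Let G0's short side be w mm. w · w√2 = 2.36 m² = 2,360,000 mm², so w ≈ 1291.8 mm and w√2 ≈ 1826.9 mm → G0 = 1292 × 1827 mm.
G1: ⌊1827/2⌋ × 1292 = 913 × 1292 mm
G2: ⌊1292/2⌋ × 913 = 646 × 913 mm
G3: ⌊913/2⌋ × 646 = 456 × 646 mm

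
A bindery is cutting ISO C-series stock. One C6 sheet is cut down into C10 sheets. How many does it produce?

16

C6 = 114 × 162 mm; C10 = 28 × 40 mm.
Each halving step doubles the count; 4 steps from C6 to C10.
2^4 = 16.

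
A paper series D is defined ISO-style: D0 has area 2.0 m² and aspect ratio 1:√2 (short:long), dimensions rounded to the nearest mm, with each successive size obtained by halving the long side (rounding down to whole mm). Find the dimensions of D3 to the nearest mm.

Let D0's short side be w mm. w · w√2 = 2.0 m² = 2,000,000 mm², so w ≈ 1189.2 mm and w√2 ≈ 1681.8 mm → D0 = 1189 × 1682 mm.
D1: ⌊1682/2⌋ × 1189 = 841 × 1189 mm
D2: ⌊1189/2⌋ × 841 = 594 × 841 mm
D3: ⌊841/2⌋ × 594 = 420 × 594 mm

420 × 594 mm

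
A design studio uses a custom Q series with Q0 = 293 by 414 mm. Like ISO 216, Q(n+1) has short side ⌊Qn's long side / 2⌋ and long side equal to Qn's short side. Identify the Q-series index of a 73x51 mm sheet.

Q0: 293 × 414 mm
Q1: 207 × 293 mm
Q2: 146 × 207 mm
Q3: 103 × 146 mm
Q4: 73 × 103 mm
Q5: 51 × 73 mm
Q6: 36 × 51 mm
→ matches Q5.

Q5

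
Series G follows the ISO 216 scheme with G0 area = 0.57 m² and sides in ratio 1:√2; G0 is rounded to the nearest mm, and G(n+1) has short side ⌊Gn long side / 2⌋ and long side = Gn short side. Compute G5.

112 × 158 mm

Let G0's short side be w mm. w · w√2 = 0.57 m² = 570,000 mm², so w ≈ 634.9 mm and w√2 ≈ 897.8 mm → G0 = 635 × 898 mm.
G1: ⌊898/2⌋ × 635 = 449 × 635 mm
G2: ⌊635/2⌋ × 449 = 317 × 449 mm
G3: ⌊449/2⌋ × 317 = 224 × 317 mm
G4: ⌊317/2⌋ × 224 = 158 × 224 mm
G5: ⌊224/2⌋ × 158 = 112 × 158 mm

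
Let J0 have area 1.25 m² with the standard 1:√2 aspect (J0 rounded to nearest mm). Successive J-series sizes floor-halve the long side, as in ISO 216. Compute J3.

Let J0's short side be w mm. w · w√2 = 1.25 m² = 1,250,000 mm², so w ≈ 940.2 mm and w√2 ≈ 1329.6 mm → J0 = 940 × 1330 mm.
J1: ⌊1330/2⌋ × 940 = 665 × 940 mm
J2: ⌊940/2⌋ × 665 = 470 × 665 mm
J3: ⌊665/2⌋ × 470 = 332 × 470 mm

332 × 470 mm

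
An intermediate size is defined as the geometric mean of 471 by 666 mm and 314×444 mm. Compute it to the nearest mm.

Short side: √(471 · 314) = √147894 ≈ 384.6 → 385 mm
Long side: √(666 · 444) = √295704 ≈ 543.8 → 544 mm

385 × 544 mm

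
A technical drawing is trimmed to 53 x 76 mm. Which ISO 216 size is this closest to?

Aspect ratio 76/53 ≈ 1.434 (ISO target is √2 ≈ 1.414).
In the A-series (A0 area = 1 m²): A8 = 52 × 74 mm.
Off by 3 mm total — nearest standard size.

A8 (52 × 74 mm)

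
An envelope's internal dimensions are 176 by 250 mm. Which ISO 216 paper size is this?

B5 (176 × 250 mm)

Aspect ratio 250/176 ≈ 1.420 — close to the ISO √2 ≈ 1.414.
In the B-series (B0 = 1000 × 1414 mm): B5 = 176 × 250 mm.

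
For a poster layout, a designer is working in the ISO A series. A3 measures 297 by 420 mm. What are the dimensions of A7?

74 × 105 mm

A4: ⌊420/2⌋ × 297 = 210 × 297 mm
A5: ⌊297/2⌋ × 210 = 148 × 210 mm
A6: ⌊210/2⌋ × 148 = 105 × 148 mm
A7: ⌊148/2⌋ × 105 = 74 × 105 mm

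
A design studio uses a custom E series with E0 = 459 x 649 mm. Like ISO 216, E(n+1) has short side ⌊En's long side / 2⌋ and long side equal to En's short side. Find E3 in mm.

162 × 229 mm

E1: ⌊649/2⌋ × 459 = 324 × 459 mm
E2: ⌊459/2⌋ × 324 = 229 × 324 mm
E3: ⌊324/2⌋ × 229 = 162 × 229 mm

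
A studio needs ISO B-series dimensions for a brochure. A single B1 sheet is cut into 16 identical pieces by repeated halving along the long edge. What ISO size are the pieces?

B5

16 = 2^4, so 4 halving steps.
B1 → B2 → … → B5 after 4 steps.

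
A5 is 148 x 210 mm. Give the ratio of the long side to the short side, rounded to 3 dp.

1.419

210 / 148 = 1.419
ISO 216 targets √2 ≈ 1.414; the +0.005 deviation is from mm rounding.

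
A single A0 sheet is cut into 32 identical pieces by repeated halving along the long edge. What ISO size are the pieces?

32 = 2^5, so 5 halving steps.
A0 → A1 → … → A5 after 5 steps.

A5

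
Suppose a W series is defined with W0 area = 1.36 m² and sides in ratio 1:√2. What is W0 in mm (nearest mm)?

Let the short side be w mm. Then w · w√2 = 1.36 m² = 1,360,000 mm².
w² = 1,360,000/√2, so w ≈ 980.6 mm; long side = w√2 ≈ 1386.8 mm.

981 × 1387 mm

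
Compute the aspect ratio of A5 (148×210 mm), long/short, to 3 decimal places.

1.419

210 / 148 = 1.419
ISO 216 targets √2 ≈ 1.414; the +0.005 deviation is from mm rounding.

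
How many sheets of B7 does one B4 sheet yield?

B4 = 250 × 353 mm; B7 = 88 × 125 mm.
Each halving step doubles the count; 3 steps from B4 to B7.
2^3 = 8.

8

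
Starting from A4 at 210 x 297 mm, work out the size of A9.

A5: ⌊297/2⌋ × 210 = 148 × 210 mm
A6: ⌊210/2⌋ × 148 = 105 × 148 mm
A7: ⌊148/2⌋ × 105 = 74 × 105 mm
A8: ⌊105/2⌋ × 74 = 52 × 74 mm
A9: ⌊74/2⌋ × 52 = 37 × 52 mm

37 × 52 mm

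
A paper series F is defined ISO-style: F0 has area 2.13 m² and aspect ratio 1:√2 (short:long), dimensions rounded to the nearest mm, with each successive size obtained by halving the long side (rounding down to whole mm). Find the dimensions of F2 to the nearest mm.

613 × 868 mm

Let F0's short side be w mm. w · w√2 = 2.13 m² = 2,130,000 mm², so w ≈ 1227.2 mm and w√2 ≈ 1735.6 mm → F0 = 1227 × 1736 mm.
F1: ⌊1736/2⌋ × 1227 = 868 × 1227 mm
F2: ⌊1227/2⌋ × 868 = 613 × 868 mm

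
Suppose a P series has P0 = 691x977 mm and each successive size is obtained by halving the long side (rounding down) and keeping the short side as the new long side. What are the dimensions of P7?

P1 = 488 × 691 mm (from P0 by 1 halving).
P2: ⌊691/2⌋ × 488 = 345 × 488 mm
P3: ⌊488/2⌋ × 345 = 244 × 345 mm
P4: ⌊345/2⌋ × 244 = 172 × 244 mm
P5: ⌊244/2⌋ × 172 = 122 × 172 mm
P6: ⌊172/2⌋ × 122 = 86 × 122 mm
P7: ⌊122/2⌋ × 86 = 61 × 86 mm

61 × 86 mm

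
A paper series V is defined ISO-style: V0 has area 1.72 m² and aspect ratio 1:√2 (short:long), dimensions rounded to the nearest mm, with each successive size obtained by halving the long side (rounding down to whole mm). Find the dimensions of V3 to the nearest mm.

390 × 551 mm

Let V0's short side be w mm. w · w√2 = 1.72 m² = 1,720,000 mm², so w ≈ 1102.8 mm and w√2 ≈ 1559.6 mm → V0 = 1103 × 1560 mm.
V1: ⌊1560/2⌋ × 1103 = 780 × 1103 mm
V2: ⌊1103/2⌋ × 780 = 551 × 780 mm
V3: ⌊780/2⌋ × 551 = 390 × 551 mm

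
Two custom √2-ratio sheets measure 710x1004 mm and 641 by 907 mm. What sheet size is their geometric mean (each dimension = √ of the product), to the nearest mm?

675 × 954 mm

Short side: √(710 · 641) = √455110 ≈ 674.6 → 675 mm
Long side: √(1004 · 907) = √910628 ≈ 954.3 → 954 mm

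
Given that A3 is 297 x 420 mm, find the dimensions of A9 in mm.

37 × 52 mm

A4: ⌊420/2⌋ × 297 = 210 × 297 mm
A5: ⌊297/2⌋ × 210 = 148 × 210 mm
A6: ⌊210/2⌋ × 148 = 105 × 148 mm
A7: ⌊148/2⌋ × 105 = 74 × 105 mm
A8: ⌊105/2⌋ × 74 = 52 × 74 mm
A9: ⌊74/2⌋ × 52 = 37 × 52 mm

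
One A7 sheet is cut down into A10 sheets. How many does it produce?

8

Each ISO step halves the sheet: 1 × A7 → 2 × A8 → 4 × A9 → 8 × A10
From A7 to A10 is 3 halving steps: 2^3 = 8.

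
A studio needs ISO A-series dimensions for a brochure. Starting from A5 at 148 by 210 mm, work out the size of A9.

37 × 52 mm

A6: ⌊210/2⌋ × 148 = 105 × 148 mm
A7: ⌊148/2⌋ × 105 = 74 × 105 mm
A8: ⌊105/2⌋ × 74 = 52 × 74 mm
A9: ⌊74/2⌋ × 52 = 37 × 52 mm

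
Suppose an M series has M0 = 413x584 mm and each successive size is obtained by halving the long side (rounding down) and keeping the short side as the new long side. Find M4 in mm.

103 × 146 mm

M1: ⌊584/2⌋ × 413 = 292 × 413 mm
M2: ⌊413/2⌋ × 292 = 206 × 292 mm
M3: ⌊292/2⌋ × 206 = 146 × 206 mm
M4: ⌊206/2⌋ × 146 = 103 × 146 mm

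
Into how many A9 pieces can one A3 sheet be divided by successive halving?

A3 = 297 × 420 mm; A9 = 37 × 52 mm.
Each halving step doubles the count; 6 steps from A3 to A9.
2^6 = 64.

64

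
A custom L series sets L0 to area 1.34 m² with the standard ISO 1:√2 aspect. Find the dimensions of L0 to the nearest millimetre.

973 × 1377 mm

Let the short side be w mm. Then w · w√2 = 1.34 m² = 1,340,000 mm².
w² = 1,340,000/√2, so w ≈ 973.4 mm; long side = w√2 ≈ 1376.6 mm.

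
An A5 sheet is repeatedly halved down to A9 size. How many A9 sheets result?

16

Each ISO step halves the sheet: 1 × A5 → 2 × A6 → 4 × A7 → 8 × A8 → …
From A5 to A9 is 4 halving steps: 2^4 = 16.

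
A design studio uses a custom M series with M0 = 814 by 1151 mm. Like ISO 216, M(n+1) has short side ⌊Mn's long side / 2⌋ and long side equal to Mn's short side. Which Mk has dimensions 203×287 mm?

M0: 814 × 1151 mm
M1: 575 × 814 mm
M2: 407 × 575 mm
M3: 287 × 407 mm
M4: 203 × 287 mm
M5: 143 × 203 mm
→ matches M4.

M4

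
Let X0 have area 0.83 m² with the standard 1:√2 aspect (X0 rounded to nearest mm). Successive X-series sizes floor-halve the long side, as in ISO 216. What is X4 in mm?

Let X0's short side be w mm. w · w√2 = 0.83 m² = 830,000 mm², so w ≈ 766.1 mm and w√2 ≈ 1083.4 mm → X0 = 766 × 1083 mm.
X1: ⌊1083/2⌋ × 766 = 541 × 766 mm
X2: ⌊766/2⌋ × 541 = 383 × 541 mm
X3: ⌊541/2⌋ × 383 = 270 × 383 mm
X4: ⌊383/2⌋ × 270 = 191 × 270 mm

191 × 270 mm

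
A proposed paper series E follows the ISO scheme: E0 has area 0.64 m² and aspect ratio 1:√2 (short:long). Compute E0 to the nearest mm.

673 × 951 mm

Let the short side be w mm. Then w · w√2 = 0.64 m² = 640,000 mm².
w² = 640,000/√2, so w ≈ 672.7 mm; long side = w√2 ≈ 951.4 mm.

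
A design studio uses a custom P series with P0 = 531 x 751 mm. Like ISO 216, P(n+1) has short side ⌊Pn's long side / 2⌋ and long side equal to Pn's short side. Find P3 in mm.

187 × 265 mm

P1: ⌊751/2⌋ × 531 = 375 × 531 mm
P2: ⌊531/2⌋ × 375 = 265 × 375 mm
P3: ⌊375/2⌋ × 265 = 187 × 265 mm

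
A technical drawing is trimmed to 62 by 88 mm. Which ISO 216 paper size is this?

B8 (62 × 88 mm)

Aspect ratio 88/62 ≈ 1.419 — close to the ISO √2 ≈ 1.414.
In the B-series (B0 = 1000 × 1414 mm): B8 = 62 × 88 mm.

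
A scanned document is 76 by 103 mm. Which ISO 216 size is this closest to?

A7 (74 × 105 mm)

Aspect ratio 103/76 ≈ 1.355 (ISO target is √2 ≈ 1.414).
In the A-series (A0 area = 1 m²): A7 = 74 × 105 mm.
Off by 4 mm total — nearest standard size.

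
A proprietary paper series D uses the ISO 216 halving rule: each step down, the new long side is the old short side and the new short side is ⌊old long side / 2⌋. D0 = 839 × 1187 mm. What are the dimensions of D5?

D1: ⌊1187/2⌋ × 839 = 593 × 839 mm
D2: ⌊839/2⌋ × 593 = 419 × 593 mm
D3: ⌊593/2⌋ × 419 = 296 × 419 mm
D4: ⌊419/2⌋ × 296 = 209 × 296 mm
D5: ⌊296/2⌋ × 209 = 148 × 209 mm

148 × 209 mm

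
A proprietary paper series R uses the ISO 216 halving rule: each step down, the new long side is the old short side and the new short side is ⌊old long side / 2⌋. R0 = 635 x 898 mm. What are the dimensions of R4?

R1: ⌊898/2⌋ × 635 = 449 × 635 mm
R2: ⌊635/2⌋ × 449 = 317 × 449 mm
R3: ⌊449/2⌋ × 317 = 224 × 317 mm
R4: ⌊317/2⌋ × 224 = 158 × 224 mm

158 × 224 mm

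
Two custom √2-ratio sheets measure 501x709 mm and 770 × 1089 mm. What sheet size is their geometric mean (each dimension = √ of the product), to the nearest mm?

Short side: √(501 · 770) = √385770 ≈ 621.1 → 621 mm
Long side: √(709 · 1089) = √772101 ≈ 878.7 → 879 mm

621 × 879 mm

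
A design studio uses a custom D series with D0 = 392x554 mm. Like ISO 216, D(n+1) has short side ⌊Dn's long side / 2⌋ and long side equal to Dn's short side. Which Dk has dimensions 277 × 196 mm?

D2

D0: 392 × 554 mm
D1: 277 × 392 mm
D2: 196 × 277 mm
D3: 138 × 196 mm
→ matches D2.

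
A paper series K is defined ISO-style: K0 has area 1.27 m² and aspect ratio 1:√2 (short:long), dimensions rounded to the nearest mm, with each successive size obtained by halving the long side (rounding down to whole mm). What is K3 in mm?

Let K0's short side be w mm. w · w√2 = 1.27 m² = 1,270,000 mm², so w ≈ 947.6 mm and w√2 ≈ 1340.2 mm → K0 = 948 × 1340 mm.
K1: ⌊1340/2⌋ × 948 = 670 × 948 mm
K2: ⌊948/2⌋ × 670 = 474 × 670 mm
K3: ⌊670/2⌋ × 474 = 335 × 474 mm

335 × 474 mm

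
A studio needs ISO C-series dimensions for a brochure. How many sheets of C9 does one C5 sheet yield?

16

Each ISO step halves the sheet: 1 × C5 → 2 × C6 → 4 × C7 → 8 × C8 → …
From C5 to C9 is 4 halving steps: 2^4 = 16.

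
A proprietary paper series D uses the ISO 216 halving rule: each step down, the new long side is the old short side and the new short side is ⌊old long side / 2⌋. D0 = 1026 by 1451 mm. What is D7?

90 × 128 mm

D1 = 725 × 1026 mm (from D0 by 1 halving).
D2: ⌊1026/2⌋ × 725 = 513 × 725 mm
D3: ⌊725/2⌋ × 513 = 362 × 513 mm
D4: ⌊513/2⌋ × 362 = 256 × 362 mm
D5: ⌊362/2⌋ × 256 = 181 × 256 mm
D6: ⌊256/2⌋ × 181 = 128 × 181 mm
D7: ⌊181/2⌋ × 128 = 90 × 128 mm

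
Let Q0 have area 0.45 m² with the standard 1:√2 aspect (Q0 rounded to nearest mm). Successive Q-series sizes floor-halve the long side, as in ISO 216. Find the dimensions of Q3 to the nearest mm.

199 × 282 mm

Let Q0's short side be w mm. w · w√2 = 0.45 m² = 450,000 mm², so w ≈ 564.1 mm and w√2 ≈ 797.7 mm → Q0 = 564 × 798 mm.
Q1: ⌊798/2⌋ × 564 = 399 × 564 mm
Q2: ⌊564/2⌋ × 399 = 282 × 399 mm
Q3: ⌊399/2⌋ × 282 = 199 × 282 mm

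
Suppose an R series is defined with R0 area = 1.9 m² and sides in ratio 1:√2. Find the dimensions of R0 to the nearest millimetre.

1159 × 1639 mm

Let the short side be w mm. Then w · w√2 = 1.9 m² = 1,900,000 mm².
w² = 1,900,000/√2, so w ≈ 1159.1 mm; long side = w√2 ≈ 1639.2 mm.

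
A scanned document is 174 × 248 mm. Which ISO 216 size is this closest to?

Aspect ratio 248/174 ≈ 1.425 — close to the ISO √2 ≈ 1.414.
In the B-series (B0 = 1000 × 1414 mm): B5 = 176 × 250 mm.
Off by 4 mm total — nearest standard size.

B5 (176 × 250 mm)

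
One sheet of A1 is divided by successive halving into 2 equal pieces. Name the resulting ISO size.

A2

2 = 2^1, so 1 halving step.
A1 → A2 → … → A2 after 1 step.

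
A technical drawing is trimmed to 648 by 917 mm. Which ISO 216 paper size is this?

Aspect ratio 917/648 ≈ 1.415 — close to the ISO √2 ≈ 1.414.
In the C-series (envelope sizes, between A and B): C1 = 648 × 917 mm.

C1 (648 × 917 mm)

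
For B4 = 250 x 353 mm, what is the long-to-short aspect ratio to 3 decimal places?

1.412

353 / 250 = 1.412
ISO 216 targets √2 ≈ 1.414; the -0.002 deviation is from mm rounding.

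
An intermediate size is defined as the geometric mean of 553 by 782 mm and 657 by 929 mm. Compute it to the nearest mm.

Short side: √(553 · 657) = √363321 ≈ 602.8 → 603 mm
Long side: √(782 · 929) = √726478 ≈ 852.3 → 852 mm

603 × 852 mm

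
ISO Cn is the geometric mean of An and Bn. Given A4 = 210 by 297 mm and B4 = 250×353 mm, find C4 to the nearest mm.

229 × 324 mm

Short side: √(210 · 250) = √52500 ≈ 229.1 → 229 mm
Long side: √(297 · 353) = √104841 ≈ 323.8 → 324 mm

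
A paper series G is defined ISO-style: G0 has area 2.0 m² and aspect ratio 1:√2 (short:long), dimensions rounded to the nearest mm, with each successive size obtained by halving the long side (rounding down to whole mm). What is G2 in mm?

594 × 841 mm

Let G0's short side be w mm. w · w√2 = 2.0 m² = 2,000,000 mm², so w ≈ 1189.2 mm and w√2 ≈ 1681.8 mm → G0 = 1189 × 1682 mm.
G1: ⌊1682/2⌋ × 1189 = 841 × 1189 mm
G2: ⌊1189/2⌋ × 841 = 594 × 841 mm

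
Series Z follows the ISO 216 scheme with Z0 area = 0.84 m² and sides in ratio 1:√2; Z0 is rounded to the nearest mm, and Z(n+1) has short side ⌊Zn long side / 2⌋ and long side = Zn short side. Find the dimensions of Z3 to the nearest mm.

272 × 385 mm

Let Z0's short side be w mm. w · w√2 = 0.84 m² = 840,000 mm², so w ≈ 770.7 mm and w√2 ≈ 1089.9 mm → Z0 = 771 × 1090 mm.
Z1: ⌊1090/2⌋ × 771 = 545 × 771 mm
Z2: ⌊771/2⌋ × 545 = 385 × 545 mm
Z3: ⌊545/2⌋ × 385 = 272 × 385 mm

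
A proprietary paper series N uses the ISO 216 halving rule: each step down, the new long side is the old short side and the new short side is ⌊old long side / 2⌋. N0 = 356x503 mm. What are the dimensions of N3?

125 × 178 mm

N1: ⌊503/2⌋ × 356 = 251 × 356 mm
N2: ⌊356/2⌋ × 251 = 178 × 251 mm
N3: ⌊251/2⌋ × 178 = 125 × 178 mm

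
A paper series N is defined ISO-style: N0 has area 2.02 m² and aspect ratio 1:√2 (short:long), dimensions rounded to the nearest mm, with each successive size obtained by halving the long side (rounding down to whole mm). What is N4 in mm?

298 × 422 mm

Let N0's short side be w mm. w · w√2 = 2.02 m² = 2,020,000 mm², so w ≈ 1195.1 mm and w√2 ≈ 1690.2 mm → N0 = 1195 × 1690 mm.
N1: ⌊1690/2⌋ × 1195 = 845 × 1195 mm
N2: ⌊1195/2⌋ × 845 = 597 × 845 mm
N3: ⌊845/2⌋ × 597 = 422 × 597 mm
N4: ⌊597/2⌋ × 422 = 298 × 422 mm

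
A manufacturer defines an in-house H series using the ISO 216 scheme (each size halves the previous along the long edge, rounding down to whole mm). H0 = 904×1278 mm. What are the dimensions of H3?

H1: ⌊1278/2⌋ × 904 = 639 × 904 mm
H2: ⌊904/2⌋ × 639 = 452 × 639 mm
H3: ⌊639/2⌋ × 452 = 319 × 452 mm

319 × 452 mm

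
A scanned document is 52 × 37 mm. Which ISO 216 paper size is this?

Aspect ratio 52/37 ≈ 1.405 — close to the ISO √2 ≈ 1.414.
In the A-series (A0 area = 1 m²): A9 = 37 × 52 mm.

A9 (37 × 52 mm)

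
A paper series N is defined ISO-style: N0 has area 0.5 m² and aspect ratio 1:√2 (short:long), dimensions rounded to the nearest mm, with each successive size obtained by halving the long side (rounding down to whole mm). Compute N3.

Let N0's short side be w mm. w · w√2 = 0.5 m² = 500,000 mm², so w ≈ 594.6 mm and w√2 ≈ 840.9 mm → N0 = 595 × 841 mm.
N1: ⌊841/2⌋ × 595 = 420 × 595 mm
N2: ⌊595/2⌋ × 420 = 297 × 420 mm
N3: ⌊420/2⌋ × 297 = 210 × 297 mm

210 × 297 mm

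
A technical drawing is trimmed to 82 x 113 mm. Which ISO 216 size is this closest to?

Aspect ratio 113/82 ≈ 1.378 (ISO target is √2 ≈ 1.414).
In the C-series (envelope sizes, between A and B): C7 = 81 × 114 mm.
Off by 2 mm total — nearest standard size.

C7 (81 × 114 mm)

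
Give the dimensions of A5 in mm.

A0 = 841 × 1189 mm (A0 has area 1 m², aspect 1:√2).
A1: ⌊1189/2⌋ × 841 = 594 × 841 mm
A2: ⌊841/2⌋ × 594 = 420 × 594 mm
A3: ⌊594/2⌋ × 420 = 297 × 420 mm
A4: ⌊420/2⌋ × 297 = 210 × 297 mm
A5: ⌊297/2⌋ × 210 = 148 × 210 mm

148 × 210 mm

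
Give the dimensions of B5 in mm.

176 × 250 mm

B0 = 1000 × 1414 mm (B0 has a 1000 mm short side, aspect 1:√2).
B1: ⌊1414/2⌋ × 1000 = 707 × 1000 mm
B2: ⌊1000/2⌋ × 707 = 500 × 707 mm
B3: ⌊707/2⌋ × 500 = 353 × 500 mm
B4: ⌊500/2⌋ × 353 = 250 × 353 mm
B5: ⌊353/2⌋ × 250 = 176 × 250 mm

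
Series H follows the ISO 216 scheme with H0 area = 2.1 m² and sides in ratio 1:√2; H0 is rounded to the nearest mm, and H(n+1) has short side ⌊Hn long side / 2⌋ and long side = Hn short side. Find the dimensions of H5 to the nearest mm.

215 × 304 mm

Let H0's short side be w mm. w · w√2 = 2.1 m² = 2,100,000 mm², so w ≈ 1218.6 mm and w√2 ≈ 1723.3 mm → H0 = 1219 × 1723 mm.
H1: ⌊1723/2⌋ × 1219 = 861 × 1219 mm
H2: ⌊1219/2⌋ × 861 = 609 × 861 mm
H3: ⌊861/2⌋ × 609 = 430 × 609 mm
H4: ⌊609/2⌋ × 430 = 304 × 430 mm
H5: ⌊430/2⌋ × 304 = 215 × 304 mm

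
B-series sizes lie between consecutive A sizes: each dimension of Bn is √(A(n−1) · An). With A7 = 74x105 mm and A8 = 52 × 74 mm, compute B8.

62 × 88 mm

Short side: √(74 · 52) = √3848 ≈ 62.0 → 62 mm
Long side: √(105 · 74) = √7770 ≈ 88.1 → 88 mm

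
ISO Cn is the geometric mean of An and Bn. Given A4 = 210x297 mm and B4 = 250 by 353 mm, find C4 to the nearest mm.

229 × 324 mm

Short side: √(210 · 250) = √52500 ≈ 229.1 → 229 mm
Long side: √(297 · 353) = √104841 ≈ 323.8 → 324 mm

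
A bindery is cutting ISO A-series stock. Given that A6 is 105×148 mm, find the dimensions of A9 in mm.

37 × 52 mm

A7: ⌊148/2⌋ × 105 = 74 × 105 mm
A8: ⌊105/2⌋ × 74 = 52 × 74 mm
A9: ⌊74/2⌋ × 52 = 37 × 52 mm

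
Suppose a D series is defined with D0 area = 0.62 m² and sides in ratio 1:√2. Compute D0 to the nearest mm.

662 × 936 mm

Let the short side be w mm. Then w · w√2 = 0.62 m² = 620,000 mm².
w² = 620,000/√2, so w ≈ 662.1 mm; long side = w√2 ≈ 936.4 mm.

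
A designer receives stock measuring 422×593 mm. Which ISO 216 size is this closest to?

Aspect ratio 593/422 ≈ 1.405 — close to the ISO √2 ≈ 1.414.
In the A-series (A0 area = 1 m²): A2 = 420 × 594 mm.
Off by 3 mm total — nearest standard size.

A2 (420 × 594 mm)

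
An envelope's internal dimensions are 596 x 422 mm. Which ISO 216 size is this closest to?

Aspect ratio 596/422 ≈ 1.412 — close to the ISO √2 ≈ 1.414.
In the A-series (A0 area = 1 m²): A2 = 420 × 594 mm.
Off by 4 mm total — nearest standard size.

A2 (420 × 594 mm)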